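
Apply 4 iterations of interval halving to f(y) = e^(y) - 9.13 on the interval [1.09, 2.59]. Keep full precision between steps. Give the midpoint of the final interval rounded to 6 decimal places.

2.168125

f(1.090000) = -6.155726, f(2.590000) = 4.199772 (opposite signs)
step 1: m = 1.840000, f(m) = -2.833462 < 0 → root in [1.840000, 2.590000]
step 2: m = 2.215000, f(m) = 0.031409 > 0 → root in [1.840000, 2.215000]
step 3: m = 2.027500, f(m) = -1.534925 < 0 → root in [2.027500, 2.215000]
step 4: m = 2.121250, f(m) = -0.788442 < 0 → root in [2.121250, 2.215000]
Midpoint of [2.121250, 2.215000] = 2.168125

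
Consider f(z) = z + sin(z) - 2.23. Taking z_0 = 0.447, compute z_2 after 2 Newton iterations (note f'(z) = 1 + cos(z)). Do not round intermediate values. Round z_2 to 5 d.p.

1.26928

Newton update: z ← z − f(z)/f'(z).
z_0 = 0.447000: f = -1.350738, f' = 1.901748 → z_1 = 0.447000 - (-1.350738)/(1.901748) = 1.157261
z_1 = 1.157261: f = -0.157033, f' = 1.401849 → z_2 = 1.157261 - (-0.157033)/(1.401849) = 1.269280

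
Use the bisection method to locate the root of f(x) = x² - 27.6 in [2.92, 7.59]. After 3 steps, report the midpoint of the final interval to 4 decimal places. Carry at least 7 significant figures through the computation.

f(2.920000) = -19.073600, f(7.590000) = 30.008100 (opposite signs)
step 1: m = 5.255000, f(m) = 0.015025 > 0 → root in [2.920000, 5.255000]
step 2: m = 4.087500, f(m) = -10.892344 < 0 → root in [4.087500, 5.255000]
step 3: m = 4.671250, f(m) = -5.779423 < 0 → root in [4.671250, 5.255000]
Midpoint of [4.671250, 5.255000] = 4.963125

4.9631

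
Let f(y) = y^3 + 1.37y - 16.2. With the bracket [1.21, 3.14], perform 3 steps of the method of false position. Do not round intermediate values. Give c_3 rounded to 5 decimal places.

f(1.210000) = -12.770739, f(3.140000) = 19.060944
step 1: c = 1.984308, f(c) = -5.668329 < 0 → new bracket [1.984308, 3.140000]
step 2: c = 2.249210, f(c) = -1.739946 < 0 → new bracket [2.249210, 3.140000]
step 3: c = 2.323723, f(c) = -0.469122 < 0 → new bracket [2.323723, 3.140000]

2.32372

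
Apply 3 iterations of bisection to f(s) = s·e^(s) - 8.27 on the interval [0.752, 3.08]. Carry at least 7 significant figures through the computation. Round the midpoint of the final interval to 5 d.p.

1.77050

f(0.752000) = -6.674829, f(3.080000) = 58.745879 (opposite signs)
step 1: m = 1.916000, f(m) = 4.746785 > 0 → root in [0.752000, 1.916000]
step 2: m = 1.334000, f(m) = -3.205872 < 0 → root in [1.334000, 1.916000]
step 3: m = 1.625000, f(m) = -0.017569 < 0 → root in [1.625000, 1.916000]
Midpoint of [1.625000, 1.916000] = 1.770500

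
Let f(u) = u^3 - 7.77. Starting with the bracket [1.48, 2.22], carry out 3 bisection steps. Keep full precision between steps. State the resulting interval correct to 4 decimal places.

f(1.480000) = -4.528208, f(2.220000) = 3.171048 (opposite signs)
step 1: m = 1.850000, f(m) = -1.438375 < 0 → root in [1.850000, 2.220000]
step 2: m = 2.035000, f(m) = 0.657393 > 0 → root in [1.850000, 2.035000]
step 3: m = 1.942500, f(m) = -0.440353 < 0 → root in [1.942500, 2.035000]

[1.9425, 2.0350]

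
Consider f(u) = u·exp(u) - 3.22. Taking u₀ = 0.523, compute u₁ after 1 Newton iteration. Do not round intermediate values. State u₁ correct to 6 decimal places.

f'(u) = (u + 1)·exp(u)
u_0 = 0.523000: f = -2.337656, f' = 2.569425 → u_1 = 0.523000 - (-2.337656)/(2.569425) = 1.432798

1.432798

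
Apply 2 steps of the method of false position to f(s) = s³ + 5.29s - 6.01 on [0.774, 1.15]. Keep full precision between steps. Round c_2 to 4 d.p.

0.9650

f(0.774000) = -1.451855, f(1.150000) = 1.594375
step 1: c = 0.953204, f(c) = -0.101469 < 0 → new bracket [0.953204, 1.150000]
step 2: c = 0.964979, f(c) = -0.006684 < 0 → new bracket [0.964979, 1.150000]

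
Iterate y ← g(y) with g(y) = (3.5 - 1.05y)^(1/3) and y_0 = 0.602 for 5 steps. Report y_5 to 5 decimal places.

1.29006

y_1 = g(0.602000) = 1.420762
y_2 = g(1.420762) = 1.261641
y_3 = g(1.261641) = 1.295701
y_4 = g(1.295701) = 1.288561
y_5 = g(1.288561) = 1.290064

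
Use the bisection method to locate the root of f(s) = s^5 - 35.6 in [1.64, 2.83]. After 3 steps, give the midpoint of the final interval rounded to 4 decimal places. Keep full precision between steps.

2.0119

f(1.640000) = -23.736325, f(2.830000) = 145.923216 (opposite signs)
step 1: m = 2.235000, f(m) = 20.168330 > 0 → root in [1.640000, 2.235000]
step 2: m = 1.937500, f(m) = -8.297114 < 0 → root in [1.937500, 2.235000]
step 3: m = 2.086250, f(m) = 3.921348 > 0 → root in [1.937500, 2.086250]
Midpoint of [1.937500, 2.086250] = 2.011875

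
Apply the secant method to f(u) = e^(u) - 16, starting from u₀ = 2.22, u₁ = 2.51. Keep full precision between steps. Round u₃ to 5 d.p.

Secant update: u_(k+1) = u_k − f(u_k)·(u_k − u_(k-1))/(f(u_k) − f(u_(k-1))).
f(u_0) = -6.792669, f(u_1) = -3.695070
u_2 = 2.510000 - (-3.695070)·(2.510000 - 2.220000)/(-3.695070 - (-6.792669)) = 2.855936; f(u_2) = 1.390703
u_3 = 2.855936 - (1.390703)·(2.855936 - 2.510000)/(1.390703 - (-3.695070)) = 2.761340; f(u_3) = -0.178975

2.76134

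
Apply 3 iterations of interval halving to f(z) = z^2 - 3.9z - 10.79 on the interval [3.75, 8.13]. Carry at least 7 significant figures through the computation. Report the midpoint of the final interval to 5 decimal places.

f(3.750000) = -11.352500, f(8.130000) = 23.599900 (opposite signs)
step 1: m = 5.940000, f(m) = 1.327600 > 0 → root in [3.750000, 5.940000]
step 2: m = 4.845000, f(m) = -6.211475 < 0 → root in [4.845000, 5.940000]
step 3: m = 5.392500, f(m) = -2.741694 < 0 → root in [5.392500, 5.940000]
Midpoint of [5.392500, 5.940000] = 5.666250

5.66625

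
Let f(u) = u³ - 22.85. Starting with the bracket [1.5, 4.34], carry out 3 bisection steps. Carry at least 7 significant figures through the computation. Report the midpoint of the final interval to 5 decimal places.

2.74250

f(1.500000) = -19.475000, f(4.340000) = 58.896504 (opposite signs)
step 1: m = 2.920000, f(m) = 2.047088 > 0 → root in [1.500000, 2.920000]
step 2: m = 2.210000, f(m) = -12.056139 < 0 → root in [2.210000, 2.920000]
step 3: m = 2.565000, f(m) = -5.974288 < 0 → root in [2.565000, 2.920000]
Midpoint of [2.565000, 2.920000] = 2.742500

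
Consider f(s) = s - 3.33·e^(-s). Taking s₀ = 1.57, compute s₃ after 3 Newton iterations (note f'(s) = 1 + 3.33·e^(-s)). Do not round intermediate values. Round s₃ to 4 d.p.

Newton update: s ← s − f(s)/f'(s).
s_0 = 1.570000: f = 0.877210, f' = 1.692790 → s_1 = 1.570000 - (0.877210)/(1.692790) = 1.051797
s_1 = 1.051797: f = -0.111404, f' = 2.163201 → s_2 = 1.051797 - (-0.111404)/(2.163201) = 1.103296
s_2 = 1.103296: f = -0.001516, f' = 2.104813 → s_3 = 1.103296 - (-0.001516)/(2.104813) = 1.104017

1.1040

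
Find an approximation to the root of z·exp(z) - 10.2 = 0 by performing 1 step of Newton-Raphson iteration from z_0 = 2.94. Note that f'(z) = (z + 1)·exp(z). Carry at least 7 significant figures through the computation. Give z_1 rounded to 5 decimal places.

z_0 = 2.940000: f = 45.412588, f' = 74.528434 → z_1 = 2.940000 - (45.412588)/(74.528434) = 2.330668

2.33067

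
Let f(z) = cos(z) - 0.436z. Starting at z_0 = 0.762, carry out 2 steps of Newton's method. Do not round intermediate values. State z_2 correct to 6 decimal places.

1.080483

f'(z) = -sin(z) - 0.436
z_0 = 0.762000: f = 0.391225, f' = -1.126370 → z_1 = 0.762000 - (0.391225)/(-1.126370) = 1.109332
z_1 = 1.109332: f = -0.038410, f' = -1.331402 → z_2 = 1.109332 - (-0.038410)/(-1.331402) = 1.080483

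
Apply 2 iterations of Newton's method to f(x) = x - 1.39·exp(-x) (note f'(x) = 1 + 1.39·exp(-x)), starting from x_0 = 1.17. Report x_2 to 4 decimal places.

x_0 = 1.170000: f = 0.738590, f' = 1.431410 → x_1 = 1.170000 - (0.738590)/(1.431410) = 0.654012
x_1 = 0.654012: f = -0.068726, f' = 1.722738 → x_2 = 0.654012 - (-0.068726)/(1.722738) = 0.693906

0.6939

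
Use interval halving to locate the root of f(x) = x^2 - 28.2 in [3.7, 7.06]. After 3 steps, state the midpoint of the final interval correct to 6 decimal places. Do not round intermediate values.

f(3.700000) = -14.510000, f(7.060000) = 21.643600 (opposite signs)
step 1: m = 5.380000, f(m) = 0.744400 > 0 → root in [3.700000, 5.380000]
step 2: m = 4.540000, f(m) = -7.588400 < 0 → root in [4.540000, 5.380000]
step 3: m = 4.960000, f(m) = -3.598400 < 0 → root in [4.960000, 5.380000]
Midpoint of [4.960000, 5.380000] = 5.170000

5.170000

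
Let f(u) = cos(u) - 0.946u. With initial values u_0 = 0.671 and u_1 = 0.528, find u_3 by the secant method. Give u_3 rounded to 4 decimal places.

0.7633

Secant update: u_(k+1) = u_k − f(u_k)·(u_k − u_(k-1))/(f(u_k) − f(u_(k-1))).
f(u_0) = 0.148434, f(u_1) = 0.364328
u_2 = 0.528000 - (0.364328)·(0.528000 - 0.671000)/(0.364328 - (0.148434)) = 0.769317; f(u_2) = -0.009388
u_3 = 0.769317 - (-0.009388)·(0.769317 - 0.528000)/(-0.009388 - (0.364328)) = 0.763255; f(u_3) = 0.000551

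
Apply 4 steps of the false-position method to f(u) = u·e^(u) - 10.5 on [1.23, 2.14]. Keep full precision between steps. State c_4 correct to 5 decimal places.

False-position update: c = (a·f(b) − b·f(a))/(f(b) − f(a)); replace the endpoint whose sign matches f(c).
f(1.230000) = -6.291888, f(2.140000) = 7.688797
step 1: c = 1.639538, f(c) = -2.051811 < 0 → new bracket [1.639538, 2.140000]
step 2: c = 1.744958, f(c) = -0.508967 < 0 → new bracket [1.744958, 2.140000]
step 3: c = 1.769484, f(c) = -0.116973 < 0 → new bracket [1.769484, 2.140000]
step 4: c = 1.775037, f(c) = -0.026401 < 0 → new bracket [1.775037, 2.140000]

1.77504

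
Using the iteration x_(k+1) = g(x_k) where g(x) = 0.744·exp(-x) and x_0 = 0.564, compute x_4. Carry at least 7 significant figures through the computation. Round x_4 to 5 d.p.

0.47106

x_1 = g(0.564000) = 0.423283
x_2 = g(0.423283) = 0.487241
x_3 = g(0.487241) = 0.457053
x_4 = g(0.457053) = 0.471061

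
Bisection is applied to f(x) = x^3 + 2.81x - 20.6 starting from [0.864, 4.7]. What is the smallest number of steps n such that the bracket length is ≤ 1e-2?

9

Initial width b − a = 4.7 − 0.864 = 3.836000.
After n steps the width is (b−a)/2^n; need (b−a)/2^n ≤ 1e-2.
So n ≥ log₂(3.836000/1e-2) = log₂(383.6000) ≈ 8.5835.
Hence n = 9.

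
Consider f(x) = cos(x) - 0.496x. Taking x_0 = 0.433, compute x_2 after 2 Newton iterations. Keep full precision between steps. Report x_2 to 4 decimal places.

1.0365

f'(x) = -sin(x) - 0.496
x_0 = 0.433000: f = 0.692943, f' = -0.915596 → x_1 = 0.433000 - (0.692943)/(-0.915596) = 1.189822
x_1 = 1.189822: f = -0.218327, f' = -1.424303 → x_2 = 1.189822 - (-0.218327)/(-1.424303) = 1.036535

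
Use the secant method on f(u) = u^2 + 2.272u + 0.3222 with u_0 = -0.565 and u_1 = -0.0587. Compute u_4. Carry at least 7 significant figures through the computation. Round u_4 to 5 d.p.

f(u_0) = -0.642255, f(u_1) = 0.192279
u_2 = -0.058700 - (0.192279)·(-0.058700 - -0.565000)/(0.192279 - (-0.642255)) = -0.175353; f(u_2) = -0.045454
u_3 = -0.175353 - (-0.045454)·(-0.175353 - -0.058700)/(-0.045454 - (0.192279)) = -0.153050; f(u_3) = -0.002104
u_4 = -0.153050 - (-0.002104)·(-0.153050 - -0.175353)/(-0.002104 - (-0.045454)) = -0.151967; f(u_4) = 0.000025

-0.15197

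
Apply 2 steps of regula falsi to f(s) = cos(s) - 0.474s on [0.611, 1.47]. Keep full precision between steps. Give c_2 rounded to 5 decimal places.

f(0.611000) = 0.529461, f(1.470000) = -0.596154
step 1: c = 1.015052, f(c) = 0.046441 > 0 → new bracket [1.015052, 1.470000]
step 2: c = 1.047932, f(c) = 0.002645 > 0 → new bracket [1.047932, 1.470000]

1.04793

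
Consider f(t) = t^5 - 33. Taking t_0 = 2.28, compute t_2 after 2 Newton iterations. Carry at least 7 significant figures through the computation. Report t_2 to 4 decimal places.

f'(t) = 5t^4
t_0 = 2.280000: f = 28.613267, f' = 135.116813 → t_1 = 2.280000 - (28.613267)/(135.116813) = 2.068233
t_1 = 2.068233: f = 4.844035, f' = 91.488805 → t_2 = 2.068233 - (4.844035)/(91.488805) = 2.015286

2.0153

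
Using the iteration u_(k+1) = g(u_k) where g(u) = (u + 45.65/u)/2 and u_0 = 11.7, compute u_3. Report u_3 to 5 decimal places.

u_1 = g(11.700000) = 7.800855
u_2 = g(7.800855) = 6.826389
u_3 = g(6.826389) = 6.756836

6.75684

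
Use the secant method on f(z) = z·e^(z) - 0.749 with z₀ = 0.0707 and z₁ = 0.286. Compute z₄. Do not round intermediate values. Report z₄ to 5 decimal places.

0.46794

f(z_0) = -0.673121, f(z_1) = -0.368308
z_2 = 0.286000 - (-0.368308)·(0.286000 - 0.070700)/(-0.368308 - (-0.673121)) = 0.546148; f(z_2) = 0.193974
z_3 = 0.546148 - (0.193974)·(0.546148 - 0.286000)/(0.193974 - (-0.368308)) = 0.456403; f(z_3) = -0.028619
z_4 = 0.456403 - (-0.028619)·(0.456403 - 0.546148)/(-0.028619 - (0.193974)) = 0.467942; f(z_4) = -0.001835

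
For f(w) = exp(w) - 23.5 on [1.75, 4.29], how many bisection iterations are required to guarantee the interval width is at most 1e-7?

25

Initial width b − a = 4.29 − 1.75 = 2.540000.
After n steps the width is (b−a)/2^n; need (b−a)/2^n ≤ 1e-7.
So n ≥ log₂(2.540000/1e-7) = log₂(25400000.0000) ≈ 24.5983.
Hence n = 25.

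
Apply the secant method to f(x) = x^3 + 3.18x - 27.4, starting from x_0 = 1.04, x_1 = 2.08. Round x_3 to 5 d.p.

f(x_0) = -22.967936, f(x_1) = -11.786688
x_2 = 2.080000 - (-11.786688)·(2.080000 - 1.040000)/(-11.786688 - (-22.967936)) = 3.176314; f(x_2) = 14.746408
x_3 = 3.176314 - (14.746408)·(3.176314 - 2.080000)/(14.746408 - (-11.786688)) = 2.567011; f(x_3) = -2.321471

2.56701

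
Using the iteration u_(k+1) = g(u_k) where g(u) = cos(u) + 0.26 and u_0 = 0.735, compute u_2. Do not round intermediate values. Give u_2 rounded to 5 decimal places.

u_1 = g(0.735000) = 1.001831
u_2 = g(1.001831) = 0.798761

0.79876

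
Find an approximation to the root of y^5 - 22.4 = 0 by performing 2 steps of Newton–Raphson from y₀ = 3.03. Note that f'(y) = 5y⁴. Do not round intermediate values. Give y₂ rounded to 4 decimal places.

y_0 = 3.030000: f = 232.995442, f' = 421.444624 → y_1 = 3.030000 - (232.995442)/(421.444624) = 2.477151
y_1 = 2.477151: f = 70.874296, f' = 188.269335 → y_2 = 2.477151 - (70.874296)/(188.269335) = 2.100699

2.1007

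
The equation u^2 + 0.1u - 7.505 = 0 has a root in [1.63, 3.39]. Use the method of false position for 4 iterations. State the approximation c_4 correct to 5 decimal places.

f(1.630000) = -4.685100, f(3.390000) = 4.326100
step 1: c = 2.545059, f(c) = -0.773171 < 0 → new bracket [2.545059, 3.390000]
step 2: c = 2.673172, f(c) = -0.091835 < 0 → new bracket [2.673172, 3.390000]
step 3: c = 2.688072, f(c) = -0.010459 < 0 → new bracket [2.688072, 3.390000]
step 4: c = 2.689765, f(c) = -0.001185 < 0 → new bracket [2.689765, 3.390000]

2.68977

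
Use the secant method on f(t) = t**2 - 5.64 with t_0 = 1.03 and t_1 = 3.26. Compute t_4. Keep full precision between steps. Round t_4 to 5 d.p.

2.37774

f(t_0) = -4.579100, f(t_1) = 4.987600
t_2 = 3.260000 - (4.987600)·(3.260000 - 1.030000)/(4.987600 - (-4.579100)) = 2.097389; f(t_2) = -1.240958
t_3 = 2.097389 - (-1.240958)·(2.097389 - 3.260000)/(-1.240958 - (4.987600)) = 2.329024; f(t_3) = -0.215646
t_4 = 2.329024 - (-0.215646)·(2.329024 - 2.097389)/(-0.215646 - (-1.240958)) = 2.377742; f(t_4) = 0.013658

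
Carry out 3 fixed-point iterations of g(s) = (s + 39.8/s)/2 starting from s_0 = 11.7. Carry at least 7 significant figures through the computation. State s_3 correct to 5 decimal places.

s_1 = g(11.700000) = 7.550855
s_2 = g(7.550855) = 6.410891
s_3 = g(6.410891) = 6.309538

6.30954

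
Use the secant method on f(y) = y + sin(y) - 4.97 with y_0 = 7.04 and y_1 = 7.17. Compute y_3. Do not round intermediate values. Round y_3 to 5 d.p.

f(y_0) = 2.756609, f(y_1) = 2.975063
y_2 = 7.170000 - (2.975063)·(7.170000 - 7.040000)/(2.975063 - (2.756609)) = 5.399565; f(y_2) = -0.343475
y_3 = 5.399565 - (-0.343475)·(5.399565 - 7.170000)/(-0.343475 - (2.975063)) = 5.582809; f(y_3) = -0.031697

5.58281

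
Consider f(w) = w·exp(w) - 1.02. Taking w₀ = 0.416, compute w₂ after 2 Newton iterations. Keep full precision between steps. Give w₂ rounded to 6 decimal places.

0.574767

f'(w) = (w + 1)·exp(w)
w_0 = 0.416000: f = -0.389391, f' = 2.146494 → w_1 = 0.416000 - (-0.389391)/(2.146494) = 0.597408
w_1 = 0.597408: f = 0.065731, f' = 2.903133 → w_2 = 0.597408 - (0.065731)/(2.903133) = 0.574767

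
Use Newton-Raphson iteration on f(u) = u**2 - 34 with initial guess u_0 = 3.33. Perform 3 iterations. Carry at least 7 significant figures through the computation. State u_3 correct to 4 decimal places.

5.8313

f'(u) = 2u
u_0 = 3.330000: f = -22.911100, f' = 6.660000 → u_1 = 3.330000 - (-22.911100)/(6.660000) = 6.770105
u_1 = 6.770105: f = 11.834323, f' = 13.540210 → u_2 = 6.770105 - (11.834323)/(13.540210) = 5.896092
u_2 = 5.896092: f = 0.763899, f' = 11.792184 → u_3 = 5.896092 - (0.763899)/(11.792184) = 5.831312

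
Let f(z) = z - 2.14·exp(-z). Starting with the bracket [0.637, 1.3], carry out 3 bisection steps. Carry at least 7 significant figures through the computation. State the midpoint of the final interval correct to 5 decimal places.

f(0.637000) = -0.494796, f(1.300000) = 0.716782 (opposite signs)
step 1: m = 0.968500, f(m) = 0.156045 > 0 → root in [0.637000, 0.968500]
step 2: m = 0.802750, f(m) = -0.156173 < 0 → root in [0.802750, 0.968500]
step 3: m = 0.885625, f(m) = 0.002969 > 0 → root in [0.802750, 0.885625]
Midpoint of [0.802750, 0.885625] = 0.844188

0.84419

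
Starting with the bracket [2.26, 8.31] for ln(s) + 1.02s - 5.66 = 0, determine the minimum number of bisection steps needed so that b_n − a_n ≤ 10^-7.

26

Initial width b − a = 8.31 − 2.26 = 6.050000.
After n steps the width is (b−a)/2^n; need (b−a)/2^n ≤ 10^-7.
So n ≥ log₂(6.050000/10^-7) = log₂(60500000.0000) ≈ 25.8504.
Hence n = 26.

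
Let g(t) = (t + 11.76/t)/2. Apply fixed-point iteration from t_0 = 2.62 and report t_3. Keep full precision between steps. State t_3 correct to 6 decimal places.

3.429286

t_1 = g(2.620000) = 3.554275
t_2 = g(3.554275) = 3.431483
t_3 = g(3.431483) = 3.429286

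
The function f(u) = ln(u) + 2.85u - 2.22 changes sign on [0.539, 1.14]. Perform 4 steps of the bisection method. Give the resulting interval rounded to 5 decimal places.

f(0.539000) = -1.301890, f(1.140000) = 1.160028 (opposite signs)
step 1: m = 0.839500, f(m) = -0.002374 < 0 → root in [0.839500, 1.140000]
step 2: m = 0.989750, f(m) = 0.590485 > 0 → root in [0.839500, 0.989750]
step 3: m = 0.914625, f(m) = 0.297440 > 0 → root in [0.839500, 0.914625]
step 4: m = 0.877062, f(m) = 0.148451 > 0 → root in [0.839500, 0.877062]

[0.83950, 0.87706]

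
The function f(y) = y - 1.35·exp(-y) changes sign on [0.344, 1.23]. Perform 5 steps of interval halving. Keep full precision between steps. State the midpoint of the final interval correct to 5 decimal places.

f(0.344000) = -0.613054, f(1.230000) = 0.835405 (opposite signs)
step 1: m = 0.787000, f(m) = 0.172469 > 0 → root in [0.344000, 0.787000]
step 2: m = 0.565500, f(m) = -0.201403 < 0 → root in [0.565500, 0.787000]
step 3: m = 0.676250, f(m) = -0.010253 < 0 → root in [0.676250, 0.787000]
step 4: m = 0.731625, f(m) = 0.082104 > 0 → root in [0.676250, 0.731625]
step 5: m = 0.703937, f(m) = 0.036182 > 0 → root in [0.676250, 0.703937]
Midpoint of [0.676250, 0.703937] = 0.690094

0.69009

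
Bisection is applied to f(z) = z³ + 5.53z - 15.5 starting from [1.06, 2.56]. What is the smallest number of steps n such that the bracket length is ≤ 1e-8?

Initial width b − a = 2.56 − 1.06 = 1.500000.
After n steps the width is (b−a)/2^n; need (b−a)/2^n ≤ 1e-8.
So n ≥ log₂(1.500000/1e-8) = log₂(150000000.0000) ≈ 27.1604.
Hence n = 28.

28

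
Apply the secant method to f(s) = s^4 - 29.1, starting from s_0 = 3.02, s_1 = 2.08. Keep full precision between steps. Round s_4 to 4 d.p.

2.3216

Secant update: s_(k+1) = s_k − f(s_k)·(s_k − s_(k-1))/(f(s_k) − f(s_(k-1))).
f(s_0) = 54.081696, f(s_1) = -10.382263
s_2 = 2.080000 - (-10.382263)·(2.080000 - 3.020000)/(-10.382263 - (54.081696)) = 2.231392; f(s_2) = -4.308461
s_3 = 2.231392 - (-4.308461)·(2.231392 - 2.080000)/(-4.308461 - (-10.382263)) = 2.338782; f(s_3) = 0.819828
s_4 = 2.338782 - (0.819828)·(2.338782 - 2.231392)/(0.819828 - (-4.308461)) = 2.321614; f(s_4) = -0.049051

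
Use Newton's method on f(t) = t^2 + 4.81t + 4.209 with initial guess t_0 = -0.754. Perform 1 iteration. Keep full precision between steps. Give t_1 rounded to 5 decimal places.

Newton update: t ← t − f(t)/f'(t).
f'(t) = 2t + 4.81
t_0 = -0.754000: f = 1.150776, f' = 3.302000 → t_1 = -0.754000 - (1.150776)/(3.302000) = -1.102509

-1.10251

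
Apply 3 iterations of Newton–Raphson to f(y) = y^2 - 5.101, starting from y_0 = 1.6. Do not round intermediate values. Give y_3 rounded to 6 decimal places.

Newton update: y ← y − f(y)/f'(y).
f'(y) = 2y
y_0 = 1.600000: f = -2.541000, f' = 3.200000 → y_1 = 1.600000 - (-2.541000)/(3.200000) = 2.394062
y_1 = 2.394062: f = 0.630535, f' = 4.788125 → y_2 = 2.394062 - (0.630535)/(4.788125) = 2.262375
y_2 = 2.262375: f = 0.017342, f' = 4.524750 → y_3 = 2.262375 - (0.017342)/(4.524750) = 2.258543

2.258543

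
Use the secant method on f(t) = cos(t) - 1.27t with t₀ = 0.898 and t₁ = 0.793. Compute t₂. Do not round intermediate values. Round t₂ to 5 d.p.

0.64166

f(t_0) = -0.517285, f(t_1) = -0.305399
t_2 = 0.793000 - (-0.305399)·(0.793000 - 0.898000)/(-0.305399 - (-0.517285)) = 0.641660; f(t_2) = -0.013804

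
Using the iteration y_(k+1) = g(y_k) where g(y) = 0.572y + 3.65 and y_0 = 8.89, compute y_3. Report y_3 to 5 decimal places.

y_1 = g(8.890000) = 8.735080
y_2 = g(8.735080) = 8.646466
y_3 = g(8.646466) = 8.595778

8.59578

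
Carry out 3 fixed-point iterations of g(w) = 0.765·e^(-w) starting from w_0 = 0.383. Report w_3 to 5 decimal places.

0.48580

w_1 = g(0.383000) = 0.521587
w_2 = g(0.521587) = 0.454087
w_3 = g(0.454087) = 0.485796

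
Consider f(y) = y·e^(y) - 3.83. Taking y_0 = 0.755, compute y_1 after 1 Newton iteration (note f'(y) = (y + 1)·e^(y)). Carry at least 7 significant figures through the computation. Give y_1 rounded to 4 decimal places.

1.3505

y_0 = 0.755000: f = -2.223653, f' = 3.733958 → y_1 = 0.755000 - (-2.223653)/(3.733958) = 1.350522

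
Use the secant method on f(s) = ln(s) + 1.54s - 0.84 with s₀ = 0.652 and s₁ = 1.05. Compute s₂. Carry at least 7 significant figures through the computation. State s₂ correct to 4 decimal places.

f(s_0) = -0.263631, f(s_1) = 0.825790
s_2 = 1.050000 - (0.825790)·(1.050000 - 0.652000)/(0.825790 - (-0.263631)) = 0.748313; f(s_2) = 0.022467

0.7483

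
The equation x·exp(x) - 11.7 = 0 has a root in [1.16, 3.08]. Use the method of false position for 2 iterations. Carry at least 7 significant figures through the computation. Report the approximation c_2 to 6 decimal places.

1.566665

f(1.160000) = -7.999677, f(3.080000) = 55.315879
step 1: c = 1.402585, f(c) = -5.997519 < 0 → new bracket [1.402585, 3.080000]
step 2: c = 1.566665, f(c) = -4.194664 < 0 → new bracket [1.566665, 3.080000]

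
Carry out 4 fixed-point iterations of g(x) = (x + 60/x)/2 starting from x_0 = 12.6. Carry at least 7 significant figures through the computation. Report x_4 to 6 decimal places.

x_1 = g(12.600000) = 8.680952
x_2 = g(8.680952) = 7.796318
x_3 = g(7.796318) = 7.746129
x_4 = g(7.746129) = 7.745967

7.745967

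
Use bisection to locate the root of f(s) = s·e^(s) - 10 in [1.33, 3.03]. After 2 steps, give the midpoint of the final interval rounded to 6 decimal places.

1.542500

f(1.330000) = -4.971212, f(3.030000) = 52.712615 (opposite signs)
step 1: m = 2.180000, f(m) = 9.284948 > 0 → root in [1.330000, 2.180000]
step 2: m = 1.755000, f(m) = 0.149951 > 0 → root in [1.330000, 1.755000]
Midpoint of [1.330000, 1.755000] = 1.542500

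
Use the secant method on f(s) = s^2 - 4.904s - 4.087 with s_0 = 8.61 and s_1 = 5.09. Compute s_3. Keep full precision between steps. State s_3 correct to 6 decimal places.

f(s_0) = 27.821660, f(s_1) = -3.140260
s_2 = 5.090000 - (-3.140260)·(5.090000 - 8.610000)/(-3.140260 - (27.821660)) = 5.447010; f(s_2) = -1.129219
s_3 = 5.447010 - (-1.129219)·(5.447010 - 5.090000)/(-1.129219 - (-3.140260)) = 5.647475; f(s_3) = 0.111754

5.647475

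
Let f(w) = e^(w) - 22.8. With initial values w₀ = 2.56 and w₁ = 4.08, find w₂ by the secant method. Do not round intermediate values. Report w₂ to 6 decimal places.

2.884468

Secant update: w_(k+1) = w_k − f(w_k)·(w_k − w_(k-1))/(f(w_k) − f(w_(k-1))).
f(w_0) = -9.864183, f(w_1) = 36.345470
w_2 = 4.080000 - (36.345470)·(4.080000 - 2.560000)/(36.345470 - (-9.864183)) = 2.884468; f(w_2) = -4.905953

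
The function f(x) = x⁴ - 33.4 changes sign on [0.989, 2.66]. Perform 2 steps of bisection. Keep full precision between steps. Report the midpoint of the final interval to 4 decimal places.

2.4511

f(0.989000) = -32.443279, f(2.660000) = 16.664115 (opposite signs)
step 1: m = 1.824500, f(m) = -22.319089 < 0 → root in [1.824500, 2.660000]
step 2: m = 2.242250, f(m) = -8.122383 < 0 → root in [2.242250, 2.660000]
Midpoint of [2.242250, 2.660000] = 2.451125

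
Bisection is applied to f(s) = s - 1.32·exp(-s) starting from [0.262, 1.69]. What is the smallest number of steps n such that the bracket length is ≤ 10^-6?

21

Initial width b − a = 1.69 − 0.262 = 1.428000.
After n steps the width is (b−a)/2^n; need (b−a)/2^n ≤ 10^-6.
So n ≥ log₂(1.428000/10^-6) = log₂(1428000.0000) ≈ 20.4456.
Hence n = 21.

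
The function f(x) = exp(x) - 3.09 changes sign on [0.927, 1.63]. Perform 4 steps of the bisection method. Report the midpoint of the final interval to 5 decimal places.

1.12472

f(0.927000) = -0.563083, f(1.630000) = 2.013875 (opposite signs)
step 1: m = 1.278500, f(m) = 0.501249 > 0 → root in [0.927000, 1.278500]
step 2: m = 1.102750, f(m) = -0.077561 < 0 → root in [1.102750, 1.278500]
step 3: m = 1.190625, f(m) = 0.199136 > 0 → root in [1.102750, 1.190625]
step 4: m = 1.146687, f(m) = 0.057749 > 0 → root in [1.102750, 1.146687]
Midpoint of [1.102750, 1.146687] = 1.124719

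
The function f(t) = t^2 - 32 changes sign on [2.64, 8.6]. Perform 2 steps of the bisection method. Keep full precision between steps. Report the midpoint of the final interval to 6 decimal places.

6.365000

f(2.640000) = -25.030400, f(8.600000) = 41.960000 (opposite signs)
step 1: m = 5.620000, f(m) = -0.415600 < 0 → root in [5.620000, 8.600000]
step 2: m = 7.110000, f(m) = 18.552100 > 0 → root in [5.620000, 7.110000]
Midpoint of [5.620000, 7.110000] = 6.365000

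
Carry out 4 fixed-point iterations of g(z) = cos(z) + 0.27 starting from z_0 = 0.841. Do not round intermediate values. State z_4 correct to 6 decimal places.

0.875351

z_1 = g(0.841000) = 0.936718
z_2 = g(0.936718) = 0.862435
z_3 = g(0.862435) = 0.920590
z_4 = g(0.920590) = 0.875351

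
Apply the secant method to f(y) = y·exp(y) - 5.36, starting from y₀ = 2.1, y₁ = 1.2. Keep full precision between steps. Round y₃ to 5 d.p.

f(y_0) = 11.788957, f(y_1) = -1.375860
y_2 = 1.200000 - (-1.375860)·(1.200000 - 2.100000)/(-1.375860 - (11.788957)) = 1.294059; f(y_2) = -0.639837
y_3 = 1.294059 - (-0.639837)·(1.294059 - 1.200000)/(-0.639837 - (-1.375860)) = 1.375827; f(y_3) = 0.086000

1.37583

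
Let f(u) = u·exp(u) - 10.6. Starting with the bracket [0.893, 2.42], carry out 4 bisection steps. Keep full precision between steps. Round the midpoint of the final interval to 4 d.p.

1.7997

f(0.893000) = -8.418896, f(2.420000) = 16.614980 (opposite signs)
step 1: m = 1.656500, f(m) = -1.918390 < 0 → root in [1.656500, 2.420000]
step 2: m = 2.038250, f(m) = 5.047976 > 0 → root in [1.656500, 2.038250]
step 3: m = 1.847375, f(m) = 1.118171 > 0 → root in [1.656500, 1.847375]
step 4: m = 1.751937, f(m) = -0.498744 < 0 → root in [1.751937, 1.847375]
Midpoint of [1.751937, 1.847375] = 1.799656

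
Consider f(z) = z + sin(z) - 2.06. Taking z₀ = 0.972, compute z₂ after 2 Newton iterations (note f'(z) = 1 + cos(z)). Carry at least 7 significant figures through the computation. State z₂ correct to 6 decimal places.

z_0 = 0.972000: f = -0.261985, f' = 1.563649 → z_1 = 0.972000 - (-0.261985)/(1.563649) = 1.139547
z_1 = 1.139547: f = -0.012008, f' = 1.418006 → z_2 = 1.139547 - (-0.012008)/(1.418006) = 1.148016

1.148016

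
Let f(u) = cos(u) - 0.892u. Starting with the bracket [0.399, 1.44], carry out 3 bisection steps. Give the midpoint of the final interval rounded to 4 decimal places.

f(0.399000) = 0.565542, f(1.440000) = -1.154056 (opposite signs)
step 1: m = 0.919500, f(m) = -0.213976 < 0 → root in [0.399000, 0.919500]
step 2: m = 0.659250, f(m) = 0.202401 > 0 → root in [0.659250, 0.919500]
step 3: m = 0.789375, f(m) = 0.000167 > 0 → root in [0.789375, 0.919500]
Midpoint of [0.789375, 0.919500] = 0.854437

0.8544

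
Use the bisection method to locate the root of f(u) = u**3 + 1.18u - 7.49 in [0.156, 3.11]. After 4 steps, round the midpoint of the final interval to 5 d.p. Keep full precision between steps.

f(0.156000) = -7.302124, f(3.110000) = 26.260031 (opposite signs)
step 1: m = 1.633000, f(m) = -1.208357 < 0 → root in [1.633000, 3.110000]
step 2: m = 2.371500, f(m) = 8.645715 > 0 → root in [1.633000, 2.371500]
step 3: m = 2.002250, f(m) = 2.899685 > 0 → root in [1.633000, 2.002250]
step 4: m = 1.817625, f(m) = 0.659795 > 0 → root in [1.633000, 1.817625]
Midpoint of [1.633000, 1.817625] = 1.725313

1.72531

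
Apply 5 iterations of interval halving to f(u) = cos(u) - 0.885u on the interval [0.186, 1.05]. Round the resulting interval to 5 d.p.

f(0.186000) = 0.818142, f(1.050000) = -0.431679 (opposite signs)
step 1: m = 0.618000, f(m) = 0.268109 > 0 → root in [0.618000, 1.050000]
step 2: m = 0.834000, f(m) = -0.066171 < 0 → root in [0.618000, 0.834000]
step 3: m = 0.726000, f(m) = 0.105326 > 0 → root in [0.726000, 0.834000]
step 4: m = 0.780000, f(m) = 0.020614 > 0 → root in [0.780000, 0.834000]
step 5: m = 0.807000, f(m) = -0.022527 < 0 → root in [0.780000, 0.807000]

[0.78000, 0.80700]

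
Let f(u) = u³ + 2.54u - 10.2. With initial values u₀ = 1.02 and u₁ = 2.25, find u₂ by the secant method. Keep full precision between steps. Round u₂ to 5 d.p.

1.61865

Secant update: u_(k+1) = u_k − f(u_k)·(u_k − u_(k-1))/(f(u_k) − f(u_(k-1))).
f(u_0) = -6.547992, f(u_1) = 6.905625
u_2 = 2.250000 - (6.905625)·(2.250000 - 1.020000)/(6.905625 - (-6.547992)) = 1.618652; f(u_2) = -1.847704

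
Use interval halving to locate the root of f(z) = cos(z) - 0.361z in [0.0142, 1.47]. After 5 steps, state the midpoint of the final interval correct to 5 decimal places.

f(0.014200) = 0.994773, f(1.470000) = -0.430044 (opposite signs)
step 1: m = 0.742100, f(m) = 0.469153 > 0 → root in [0.742100, 1.470000]
step 2: m = 1.106050, f(m) = 0.048912 > 0 → root in [1.106050, 1.470000]
step 3: m = 1.288025, f(m) = -0.185959 < 0 → root in [1.106050, 1.288025]
step 4: m = 1.197037, f(m) = -0.067013 < 0 → root in [1.106050, 1.197037]
step 5: m = 1.151544, f(m) = -0.008629 < 0 → root in [1.106050, 1.151544]
Midpoint of [1.106050, 1.151544] = 1.128797

1.12880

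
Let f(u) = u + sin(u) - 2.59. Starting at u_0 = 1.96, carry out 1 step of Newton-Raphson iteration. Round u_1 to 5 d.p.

f'(u) = 1 + cos(u)
u_0 = 1.960000: f = 0.295212, f' = 0.620548 → u_1 = 1.960000 - (0.295212)/(0.620548) = 1.484273

1.48427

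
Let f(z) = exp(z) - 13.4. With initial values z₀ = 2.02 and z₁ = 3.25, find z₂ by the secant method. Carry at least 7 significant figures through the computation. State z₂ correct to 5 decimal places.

2.41502

f(z_0) = -5.861675, f(z_1) = 12.390340
z_2 = 3.250000 - (12.390340)·(3.250000 - 2.020000)/(12.390340 - (-5.861675)) = 2.415017; f(z_2) = -2.210037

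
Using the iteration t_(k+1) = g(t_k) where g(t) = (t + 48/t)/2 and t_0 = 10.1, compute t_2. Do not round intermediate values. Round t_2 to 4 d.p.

t_1 = g(10.100000) = 7.426238
t_2 = g(7.426238) = 6.944903

6.9449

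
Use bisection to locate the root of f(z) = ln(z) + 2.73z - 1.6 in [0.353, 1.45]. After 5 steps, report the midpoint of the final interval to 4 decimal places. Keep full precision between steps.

f(0.353000) = -1.677597, f(1.450000) = 2.730064 (opposite signs)
step 1: m = 0.901500, f(m) = 0.757400 > 0 → root in [0.353000, 0.901500]
step 2: m = 0.627250, f(m) = -0.354018 < 0 → root in [0.627250, 0.901500]
step 3: m = 0.764375, f(m) = 0.218047 > 0 → root in [0.627250, 0.764375]
step 4: m = 0.695812, f(m) = -0.063107 < 0 → root in [0.695812, 0.764375]
step 5: m = 0.730094, f(m) = 0.078574 > 0 → root in [0.695812, 0.730094]
Midpoint of [0.695812, 0.730094] = 0.712953

0.7130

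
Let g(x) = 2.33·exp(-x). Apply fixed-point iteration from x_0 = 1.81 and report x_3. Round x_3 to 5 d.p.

x_1 = g(1.810000) = 0.381314
x_2 = g(0.381314) = 1.591305
x_3 = g(1.591305) = 0.474527

0.47453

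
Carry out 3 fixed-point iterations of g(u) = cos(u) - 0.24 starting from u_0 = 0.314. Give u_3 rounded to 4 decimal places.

u_1 = g(0.314000) = 0.711106
u_2 = g(0.711106) = 0.517641
u_3 = g(0.517641) = 0.628989

0.6290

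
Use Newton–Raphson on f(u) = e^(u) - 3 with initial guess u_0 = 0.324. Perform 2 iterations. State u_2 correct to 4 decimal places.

1.1673

Newton update: u ← u − f(u)/f'(u).
f'(u) = e^(u)
u_0 = 0.324000: f = -1.617353, f' = 1.382647 → u_1 = 0.324000 - (-1.617353)/(1.382647) = 1.493751
u_1 = 1.493751: f = 1.453769, f' = 4.453769 → u_2 = 1.493751 - (1.453769)/(4.453769) = 1.167338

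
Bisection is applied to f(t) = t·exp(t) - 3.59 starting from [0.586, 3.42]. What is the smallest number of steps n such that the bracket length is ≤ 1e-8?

Initial width b − a = 3.42 − 0.586 = 2.834000.
After n steps the width is (b−a)/2^n; need (b−a)/2^n ≤ 1e-8.
So n ≥ log₂(2.834000/1e-8) = log₂(283400000.0000) ≈ 28.0783.
Hence n = 29.

29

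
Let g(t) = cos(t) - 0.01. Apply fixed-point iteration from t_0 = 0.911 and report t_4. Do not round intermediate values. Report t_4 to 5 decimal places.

t_1 = g(0.911000) = 0.602956
t_2 = g(0.602956) = 0.813663
t_3 = g(0.813663) = 0.676841
t_4 = g(0.676841) = 0.769555

0.76956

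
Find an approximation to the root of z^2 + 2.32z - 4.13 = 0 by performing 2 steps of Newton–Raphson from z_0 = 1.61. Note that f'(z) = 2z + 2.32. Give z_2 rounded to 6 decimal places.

Newton update: z ← z − f(z)/f'(z).
z_0 = 1.610000: f = 2.197300, f' = 5.540000 → z_1 = 1.610000 - (2.197300)/(5.540000) = 1.213375
z_1 = 1.213375: f = 0.157311, f' = 4.746751 → z_2 = 1.213375 - (0.157311)/(4.746751) = 1.180235

1.180235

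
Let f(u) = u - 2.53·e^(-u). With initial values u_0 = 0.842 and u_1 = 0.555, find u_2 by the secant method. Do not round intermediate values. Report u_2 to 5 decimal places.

0.95163

Secant update: u_(k+1) = u_k − f(u_k)·(u_k − u_(k-1))/(f(u_k) − f(u_(k-1))).
f(u_0) = -0.248045, f(u_1) = -0.897403
u_2 = 0.555000 - (-0.897403)·(0.555000 - 0.842000)/(-0.897403 - (-0.248045)) = 0.951630; f(u_2) = -0.025231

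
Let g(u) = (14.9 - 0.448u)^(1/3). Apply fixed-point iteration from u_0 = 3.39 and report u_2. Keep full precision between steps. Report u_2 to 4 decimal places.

u_1 = g(3.390000) = 2.374101
u_2 = g(2.374101) = 2.400718

2.4007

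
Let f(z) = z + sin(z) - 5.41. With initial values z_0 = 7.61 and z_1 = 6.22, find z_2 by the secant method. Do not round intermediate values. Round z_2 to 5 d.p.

5.79164

Secant update: z_(k+1) = z_k − f(z_k)·(z_k − z_(k-1))/(f(z_k) − f(z_(k-1))).
f(z_0) = 3.170384, f(z_1) = 0.746857
z_2 = 6.220000 - (0.746857)·(6.220000 - 7.610000)/(0.746857 - (3.170384)) = 5.791645; f(z_2) = -0.090340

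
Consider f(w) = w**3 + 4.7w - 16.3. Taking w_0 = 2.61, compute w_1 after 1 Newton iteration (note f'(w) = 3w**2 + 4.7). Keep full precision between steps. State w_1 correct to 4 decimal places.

2.0631

w_0 = 2.610000: f = 13.746581, f' = 25.136300 → w_1 = 2.610000 - (13.746581)/(25.136300) = 2.063118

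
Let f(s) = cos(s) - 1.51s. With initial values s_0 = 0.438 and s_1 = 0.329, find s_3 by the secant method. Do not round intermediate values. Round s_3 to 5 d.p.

0.56045

f(s_0) = 0.244222, f(s_1) = 0.449576
s_2 = 0.329000 - (0.449576)·(0.329000 - 0.438000)/(0.449576 - (0.244222)) = 0.567631; f(s_2) = -0.013945
s_3 = 0.567631 - (-0.013945)·(0.567631 - 0.329000)/(-0.013945 - (0.449576)) = 0.560451; f(s_3) = 0.000734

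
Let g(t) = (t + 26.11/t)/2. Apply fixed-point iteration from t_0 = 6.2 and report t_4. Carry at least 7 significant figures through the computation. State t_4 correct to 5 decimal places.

t_1 = g(6.200000) = 5.205645
t_2 = g(5.205645) = 5.110677
t_3 = g(5.110677) = 5.109795
t_4 = g(5.109795) = 5.109795

5.10979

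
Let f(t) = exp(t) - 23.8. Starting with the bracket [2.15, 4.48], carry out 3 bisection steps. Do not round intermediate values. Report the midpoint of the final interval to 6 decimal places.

f(2.150000) = -15.215142, f(4.480000) = 64.434673 (opposite signs)
step 1: m = 3.315000, f(m) = 3.722394 > 0 → root in [2.150000, 3.315000]
step 2: m = 2.732500, f(m) = -8.428733 < 0 → root in [2.732500, 3.315000]
step 3: m = 3.023750, f(m) = -3.231722 < 0 → root in [3.023750, 3.315000]
Midpoint of [3.023750, 3.315000] = 3.169375

3.169375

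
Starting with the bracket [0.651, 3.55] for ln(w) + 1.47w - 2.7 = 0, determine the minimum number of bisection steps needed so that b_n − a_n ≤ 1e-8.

29

Initial width b − a = 3.55 − 0.651 = 2.899000.
After n steps the width is (b−a)/2^n; need (b−a)/2^n ≤ 1e-8.
So n ≥ log₂(2.899000/1e-8) = log₂(289900000.0000) ≈ 28.1110.
Hence n = 29.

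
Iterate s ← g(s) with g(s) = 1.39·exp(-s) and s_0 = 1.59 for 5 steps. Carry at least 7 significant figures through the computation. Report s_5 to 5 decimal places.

0.59213

s_1 = g(1.590000) = 0.283457
s_2 = g(0.283457) = 1.046914
s_3 = g(1.046914) = 0.487917
s_4 = g(0.487917) = 0.853327
s_5 = g(0.853327) = 0.592134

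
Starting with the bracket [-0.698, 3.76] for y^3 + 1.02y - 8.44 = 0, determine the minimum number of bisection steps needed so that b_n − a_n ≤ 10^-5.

Initial width b − a = 3.76 − -0.698 = 4.458000.
After n steps the width is (b−a)/2^n; need (b−a)/2^n ≤ 10^-5.
So n ≥ log₂(4.458000/10^-5) = log₂(445800.0000) ≈ 18.7660.
Hence n = 19.

19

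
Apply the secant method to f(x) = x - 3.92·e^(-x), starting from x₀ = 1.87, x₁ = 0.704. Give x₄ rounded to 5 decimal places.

f(x_0) = 1.265835, f(x_1) = -1.234843
x_2 = 0.704000 - (-1.234843)·(0.704000 - 1.870000)/(-1.234843 - (1.265835)) = 1.279775; f(x_2) = 0.189623
x_3 = 1.279775 - (0.189623)·(1.279775 - 0.704000)/(0.189623 - (-1.234843)) = 1.203128; f(x_3) = 0.026135
x_4 = 1.203128 - (0.026135)·(1.203128 - 1.279775)/(0.026135 - (0.189623)) = 1.190876; f(x_4) = -0.000628

1.19088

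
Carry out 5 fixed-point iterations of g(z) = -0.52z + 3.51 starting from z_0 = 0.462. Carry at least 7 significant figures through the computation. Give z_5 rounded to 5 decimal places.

z_1 = g(0.462000) = 3.269760
z_2 = g(3.269760) = 1.809725
z_3 = g(1.809725) = 2.568943
z_4 = g(2.568943) = 2.174150
z_5 = g(2.174150) = 2.379442

2.37944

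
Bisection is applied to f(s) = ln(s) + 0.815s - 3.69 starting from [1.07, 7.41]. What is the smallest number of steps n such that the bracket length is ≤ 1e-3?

13

Initial width b − a = 7.41 − 1.07 = 6.340000.
After n steps the width is (b−a)/2^n; need (b−a)/2^n ≤ 1e-3.
So n ≥ log₂(6.340000/1e-3) = log₂(6340.0000) ≈ 12.6303.
Hence n = 13.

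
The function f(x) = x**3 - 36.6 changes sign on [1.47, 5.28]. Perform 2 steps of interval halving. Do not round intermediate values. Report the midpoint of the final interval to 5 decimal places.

2.89875

f(1.470000) = -33.423477, f(5.280000) = 110.597952 (opposite signs)
step 1: m = 3.375000, f(m) = 1.843359 > 0 → root in [1.470000, 3.375000]
step 2: m = 2.422500, f(m) = -22.383544 < 0 → root in [2.422500, 3.375000]
Midpoint of [2.422500, 3.375000] = 2.898750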